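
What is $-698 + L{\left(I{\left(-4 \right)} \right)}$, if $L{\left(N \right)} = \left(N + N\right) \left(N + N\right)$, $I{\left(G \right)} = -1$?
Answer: $-694$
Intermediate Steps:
$L{\left(N \right)} = 4 N^{2}$ ($L{\left(N \right)} = 2 N 2 N = 4 N^{2}$)
$-698 + L{\left(I{\left(-4 \right)} \right)} = -698 + 4 \left(-1\right)^{2} = -698 + 4 \cdot 1 = -698 + 4 = -694$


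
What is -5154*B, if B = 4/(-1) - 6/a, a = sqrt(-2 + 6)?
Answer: 36078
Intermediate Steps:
a = 2 (a = sqrt(4) = 2)
B = -7 (B = 4/(-1) - 6/2 = 4*(-1) - 6*1/2 = -4 - 3 = -7)
-5154*B = -5154*(-7) = 36078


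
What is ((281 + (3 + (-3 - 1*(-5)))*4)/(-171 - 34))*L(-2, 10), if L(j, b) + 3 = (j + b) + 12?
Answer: -5117/205 ≈ -24.961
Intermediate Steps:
L(j, b) = 9 + b + j (L(j, b) = -3 + ((j + b) + 12) = -3 + ((b + j) + 12) = -3 + (12 + b + j) = 9 + b + j)
((281 + (3 + (-3 - 1*(-5)))*4)/(-171 - 34))*L(-2, 10) = ((281 + (3 + (-3 - 1*(-5)))*4)/(-171 - 34))*(9 + 10 - 2) = ((281 + (3 + (-3 + 5))*4)/(-205))*17 = ((281 + (3 + 2)*4)*(-1/205))*17 = ((281 + 5*4)*(-1/205))*17 = ((281 + 20)*(-1/205))*17 = (301*(-1/205))*17 = -301/205*17 = -5117/205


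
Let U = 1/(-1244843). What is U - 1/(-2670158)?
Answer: -1425315/3323927495194 ≈ -4.2880e-7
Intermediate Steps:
U = -1/1244843 ≈ -8.0331e-7
U - 1/(-2670158) = -1/1244843 - 1/(-2670158) = -1/1244843 - 1*(-1/2670158) = -1/1244843 + 1/2670158 = -1425315/3323927495194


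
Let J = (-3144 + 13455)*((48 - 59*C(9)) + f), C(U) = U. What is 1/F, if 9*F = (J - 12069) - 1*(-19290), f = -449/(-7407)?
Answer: -22221/12276774035 ≈ -1.8100e-6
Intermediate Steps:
f = 449/7407 (f = -449*(-1/7407) = 449/7407 ≈ 0.060618)
J = -12294602684/2469 (J = (-3144 + 13455)*((48 - 59*9) + 449/7407) = 10311*((48 - 531) + 449/7407) = 10311*(-483 + 449/7407) = 10311*(-3577132/7407) = -12294602684/2469 ≈ -4.9796e+6)
F = -12276774035/22221 (F = ((-12294602684/2469 - 12069) - 1*(-19290))/9 = (-12324401045/2469 + 19290)/9 = (⅑)*(-12276774035/2469) = -12276774035/22221 ≈ -5.5249e+5)
1/F = 1/(-12276774035/22221) = -22221/12276774035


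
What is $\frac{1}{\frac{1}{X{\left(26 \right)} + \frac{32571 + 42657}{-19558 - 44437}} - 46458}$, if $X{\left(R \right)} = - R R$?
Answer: $- \frac{43335848}{2013296890379} \approx -2.1525 \cdot 10^{-5}$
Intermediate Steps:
$X{\left(R \right)} = - R^{2}$
$\frac{1}{\frac{1}{X{\left(26 \right)} + \frac{32571 + 42657}{-19558 - 44437}} - 46458} = \frac{1}{\frac{1}{- 26^{2} + \frac{32571 + 42657}{-19558 - 44437}} - 46458} = \frac{1}{\frac{1}{\left(-1\right) 676 + \frac{75228}{-63995}} - 46458} = \frac{1}{\frac{1}{-676 + 75228 \left(- \frac{1}{63995}\right)} - 46458} = \frac{1}{\frac{1}{-676 - \frac{75228}{63995}} - 46458} = \frac{1}{\frac{1}{- \frac{43335848}{63995}} - 46458} = \frac{1}{- \frac{63995}{43335848} - 46458} = \frac{1}{- \frac{2013296890379}{43335848}} = - \frac{43335848}{2013296890379}$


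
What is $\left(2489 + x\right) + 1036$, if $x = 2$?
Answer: $3527$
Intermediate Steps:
$\left(2489 + x\right) + 1036 = \left(2489 + 2\right) + 1036 = 2491 + 1036 = 3527$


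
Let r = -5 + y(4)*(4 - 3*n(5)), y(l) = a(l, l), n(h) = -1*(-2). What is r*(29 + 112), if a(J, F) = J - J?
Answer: -705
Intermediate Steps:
a(J, F) = 0
n(h) = 2
y(l) = 0
r = -5 (r = -5 + 0*(4 - 3*2) = -5 + 0*(4 - 6) = -5 + 0*(-2) = -5 + 0 = -5)
r*(29 + 112) = -5*(29 + 112) = -5*141 = -705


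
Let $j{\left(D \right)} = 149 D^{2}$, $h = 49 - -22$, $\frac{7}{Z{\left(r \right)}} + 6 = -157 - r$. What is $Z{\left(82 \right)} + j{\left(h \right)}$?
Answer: $\frac{26288814}{35} \approx 7.5111 \cdot 10^{5}$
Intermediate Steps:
$Z{\left(r \right)} = \frac{7}{-163 - r}$ ($Z{\left(r \right)} = \frac{7}{-6 - \left(157 + r\right)} = \frac{7}{-163 - r}$)
$h = 71$ ($h = 49 + 22 = 71$)
$Z{\left(82 \right)} + j{\left(h \right)} = - \frac{7}{163 + 82} + 149 \cdot 71^{2} = - \frac{7}{245} + 149 \cdot 5041 = \left(-7\right) \frac{1}{245} + 751109 = - \frac{1}{35} + 751109 = \frac{26288814}{35}$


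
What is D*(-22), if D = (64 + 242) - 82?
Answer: -4928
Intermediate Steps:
D = 224 (D = 306 - 82 = 224)
D*(-22) = 224*(-22) = -4928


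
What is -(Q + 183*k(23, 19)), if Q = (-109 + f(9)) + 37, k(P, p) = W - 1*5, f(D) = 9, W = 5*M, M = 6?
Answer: -4512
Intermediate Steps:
W = 30 (W = 5*6 = 30)
k(P, p) = 25 (k(P, p) = 30 - 1*5 = 30 - 5 = 25)
Q = -63 (Q = (-109 + 9) + 37 = -100 + 37 = -63)
-(Q + 183*k(23, 19)) = -(-63 + 183*25) = -(-63 + 4575) = -1*4512 = -4512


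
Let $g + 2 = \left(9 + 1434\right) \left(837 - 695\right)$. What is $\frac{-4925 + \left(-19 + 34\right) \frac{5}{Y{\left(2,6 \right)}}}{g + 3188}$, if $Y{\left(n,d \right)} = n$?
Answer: $- \frac{9775}{416184} \approx -0.023487$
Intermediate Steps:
$g = 204904$ ($g = -2 + \left(9 + 1434\right) \left(837 - 695\right) = -2 + 1443 \cdot 142 = -2 + 204906 = 204904$)
$\frac{-4925 + \left(-19 + 34\right) \frac{5}{Y{\left(2,6 \right)}}}{g + 3188} = \frac{-4925 + \left(-19 + 34\right) \frac{5}{2}}{204904 + 3188} = \frac{-4925 + 15 \cdot 5 \cdot \frac{1}{2}}{208092} = \left(-4925 + 15 \cdot \frac{5}{2}\right) \frac{1}{208092} = \left(-4925 + \frac{75}{2}\right) \frac{1}{208092} = \left(- \frac{9775}{2}\right) \frac{1}{208092} = - \frac{9775}{416184}$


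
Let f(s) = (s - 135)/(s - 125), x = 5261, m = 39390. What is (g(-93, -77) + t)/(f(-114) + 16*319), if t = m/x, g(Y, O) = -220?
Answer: -53441834/1283794481 ≈ -0.041628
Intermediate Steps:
f(s) = (-135 + s)/(-125 + s)
t = 39390/5261 ≈ 7.4872
(g(-93, -77) + t)/(f(-114) + 16*319) = (-220 + 39390/5261)/((-135 - 114)/(-125 - 114) + 16*319) = -1118030/(5261*(-249/(-239) + 5104)) = -1118030/(5261*(-1/239*(-249) + 5104)) = -1118030/(5261*(249/239 + 5104)) = -1118030/(5261*1220105/239) = -1118030/5261*239/1220105 = -53441834/1283794481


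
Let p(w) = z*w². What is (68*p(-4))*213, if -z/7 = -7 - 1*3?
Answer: 16222080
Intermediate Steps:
z = 70 (z = -7*(-7 - 1*3) = -7*(-7 - 3) = -7*(-10) = 70)
p(w) = 70*w²
(68*p(-4))*213 = (68*(70*(-4)²))*213 = (68*(70*16))*213 = (68*1120)*213 = 76160*213 = 16222080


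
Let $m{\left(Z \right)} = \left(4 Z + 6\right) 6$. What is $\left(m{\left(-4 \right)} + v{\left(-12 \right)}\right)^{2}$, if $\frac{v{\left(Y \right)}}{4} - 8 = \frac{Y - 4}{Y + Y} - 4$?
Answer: $\frac{15376}{9} \approx 1708.4$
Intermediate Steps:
$m{\left(Z \right)} = 36 + 24 Z$ ($m{\left(Z \right)} = \left(6 + 4 Z\right) 6 = 36 + 24 Z$)
$v{\left(Y \right)} = 16 + \frac{2 \left(-4 + Y\right)}{Y}$ ($v{\left(Y \right)} = 32 + 4 \left(\frac{Y - 4}{Y + Y} - 4\right) = 32 + 4 \left(\frac{-4 + Y}{2 Y} - 4\right) = 32 + 4 \left(-4 + \frac{-4 + Y}{2 Y}\right) = 32 - \left(16 - \frac{2 \left(-4 + Y\right)}{Y}\right) = 16 + \frac{2 \left(-4 + Y\right)}{Y}$)
$\left(m{\left(-4 \right)} + v{\left(-12 \right)}\right)^{2} = \left(\left(36 + 24 \left(-4\right)\right) + \left(18 - \frac{8}{-12}\right)\right)^{2} = \left(\left(36 - 96\right) + \left(18 - - \frac{2}{3}\right)\right)^{2} = \left(-60 + \left(18 + \frac{2}{3}\right)\right)^{2} = \left(-60 + \frac{56}{3}\right)^{2} = \left(- \frac{124}{3}\right)^{2} = \frac{15376}{9}$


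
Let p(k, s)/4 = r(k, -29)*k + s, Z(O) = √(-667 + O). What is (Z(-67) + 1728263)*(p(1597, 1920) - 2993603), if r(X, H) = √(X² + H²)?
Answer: -(1728263 + I*√734)*(2985923 - 159700*√4082) ≈ 1.2474e+13 + 1.9554e+8*I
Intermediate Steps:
r(X, H) = √(H² + X²)
p(k, s) = 4*s + 4*k*√(841 + k²) (p(k, s) = 4*(√((-29)² + k²)*k + s) = 4*(√(841 + k²)*k + s) = 4*(k*√(841 + k²) + s) = 4*(s + k*√(841 + k²)) = 4*s + 4*k*√(841 + k²))
(Z(-67) + 1728263)*(p(1597, 1920) - 2993603) = (√(-667 - 67) + 1728263)*((4*1920 + 4*1597*√(841 + 1597²)) - 2993603) = (√(-734) + 1728263)*((7680 + 4*1597*√(841 + 2550409)) - 2993603) = (I*√734 + 1728263)*((7680 + 4*1597*√2551250) - 2993603) = (1728263 + I*√734)*((7680 + 4*1597*(25*√4082)) - 2993603) = (1728263 + I*√734)*((7680 + 159700*√4082) - 2993603) = (1728263 + I*√734)*(-2985923 + 159700*√4082) = (-2985923 + 159700*√4082)*(1728263 + I*√734)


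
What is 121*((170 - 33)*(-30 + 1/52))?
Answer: -25843543/52 ≈ -4.9699e+5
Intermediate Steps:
121*((170 - 33)*(-30 + 1/52)) = 121*(137*(-30 + 1/52)) = 121*(137*(-1559/52)) = 121*(-213583/52) = -25843543/52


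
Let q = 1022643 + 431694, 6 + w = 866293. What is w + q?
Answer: 2320624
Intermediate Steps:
w = 866287 (w = -6 + 866293 = 866287)
q = 1454337
w + q = 866287 + 1454337 = 2320624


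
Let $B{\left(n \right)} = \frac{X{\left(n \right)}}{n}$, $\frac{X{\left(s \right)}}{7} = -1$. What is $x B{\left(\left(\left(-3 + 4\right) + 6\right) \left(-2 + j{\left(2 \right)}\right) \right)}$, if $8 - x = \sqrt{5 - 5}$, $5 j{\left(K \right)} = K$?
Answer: $5$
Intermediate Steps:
$X{\left(s \right)} = -7$ ($X{\left(s \right)} = 7 \left(-1\right) = -7$)
$j{\left(K \right)} = \frac{K}{5}$
$B{\left(n \right)} = - \frac{7}{n}$
$x = 8$ ($x = 8 - \sqrt{5 - 5} = 8 - \sqrt{0} = 8 - 0 = 8 + 0 = 8$)
$x B{\left(\left(\left(-3 + 4\right) + 6\right) \left(-2 + j{\left(2 \right)}\right) \right)} = 8 \left(- \frac{7}{\left(\left(-3 + 4\right) + 6\right) \left(-2 + \frac{1}{5} \cdot 2\right)}\right) = 8 \left(- \frac{7}{\left(1 + 6\right) \left(-2 + \frac{2}{5}\right)}\right) = 8 \left(- \frac{7}{7 \left(- \frac{8}{5}\right)}\right) = 8 \left(- \frac{7}{- \frac{56}{5}}\right) = 8 \left(\left(-7\right) \left(- \frac{5}{56}\right)\right) = 8 \cdot \frac{5}{8} = 5$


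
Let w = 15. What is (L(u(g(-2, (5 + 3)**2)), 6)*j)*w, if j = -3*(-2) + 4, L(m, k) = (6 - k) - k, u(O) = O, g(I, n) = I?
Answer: -900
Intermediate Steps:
L(m, k) = 6 - 2*k
j = 10 (j = 6 + 4 = 10)
(L(u(g(-2, (5 + 3)**2)), 6)*j)*w = ((6 - 2*6)*10)*15 = ((6 - 12)*10)*15 = -6*10*15 = -60*15 = -900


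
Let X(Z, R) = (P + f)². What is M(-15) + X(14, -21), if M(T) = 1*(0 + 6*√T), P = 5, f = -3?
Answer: 4 + 6*I*√15 ≈ 4.0 + 23.238*I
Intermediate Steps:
M(T) = 6*√T (M(T) = 1*(6*√T) = 6*√T)
X(Z, R) = 4 (X(Z, R) = (5 - 3)² = 2² = 4)
M(-15) + X(14, -21) = 6*√(-15) + 4 = 6*(I*√15) + 4 = 6*I*√15 + 4 = 4 + 6*I*√15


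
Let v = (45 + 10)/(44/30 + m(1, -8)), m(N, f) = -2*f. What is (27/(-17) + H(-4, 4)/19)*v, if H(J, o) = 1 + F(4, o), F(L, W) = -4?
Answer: -232650/42313 ≈ -5.4983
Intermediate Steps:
H(J, o) = -3 (H(J, o) = 1 - 4 = -3)
v = 825/262 (v = (45 + 10)/(44/30 - 2*(-8)) = 55/(44*(1/30) + 16) = 55/(22/15 + 16) = 55/(262/15) = 55*(15/262) = 825/262 ≈ 3.1489)
(27/(-17) + H(-4, 4)/19)*v = (27/(-17) - 3/19)*(825/262) = (27*(-1/17) - 3*1/19)*(825/262) = (-27/17 - 3/19)*(825/262) = -564/323*825/262 = -232650/42313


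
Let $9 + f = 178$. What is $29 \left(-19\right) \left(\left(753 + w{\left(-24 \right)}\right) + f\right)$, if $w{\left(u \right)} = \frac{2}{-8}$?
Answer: $- \frac{2031537}{4} \approx -5.0788 \cdot 10^{5}$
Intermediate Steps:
$w{\left(u \right)} = - \frac{1}{4}$ ($w{\left(u \right)} = 2 \left(- \frac{1}{8}\right) = - \frac{1}{4}$)
$f = 169$ ($f = -9 + 178 = 169$)
$29 \left(-19\right) \left(\left(753 + w{\left(-24 \right)}\right) + f\right) = 29 \left(-19\right) \left(\left(753 - \frac{1}{4}\right) + 169\right) = - 551 \left(\frac{3011}{4} + 169\right) = \left(-551\right) \frac{3687}{4} = - \frac{2031537}{4}$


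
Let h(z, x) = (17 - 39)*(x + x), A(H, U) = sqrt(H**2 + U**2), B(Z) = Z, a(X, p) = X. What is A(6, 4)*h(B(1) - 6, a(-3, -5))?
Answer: 264*sqrt(13) ≈ 951.87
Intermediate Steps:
h(z, x) = -44*x
A(6, 4)*h(B(1) - 6, a(-3, -5)) = sqrt(6**2 + 4**2)*(-44*(-3)) = sqrt(36 + 16)*132 = sqrt(52)*132 = (2*sqrt(13))*132 = 264*sqrt(13)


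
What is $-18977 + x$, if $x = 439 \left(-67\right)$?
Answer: $-48390$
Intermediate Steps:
$x = -29413$
$-18977 + x = -18977 - 29413 = -48390$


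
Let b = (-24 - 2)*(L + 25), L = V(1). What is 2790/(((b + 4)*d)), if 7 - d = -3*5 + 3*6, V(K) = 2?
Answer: -1395/1396 ≈ -0.99928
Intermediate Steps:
L = 2
d = 4 (d = 7 - (-3*5 + 3*6) = 7 - (-15 + 18) = 7 - 1*3 = 7 - 3 = 4)
b = -702 (b = (-24 - 2)*(2 + 25) = -26*27 = -702)
2790/(((b + 4)*d)) = 2790/(((-702 + 4)*4)) = 2790/((-698*4)) = 2790/(-2792) = 2790*(-1/2792) = -1395/1396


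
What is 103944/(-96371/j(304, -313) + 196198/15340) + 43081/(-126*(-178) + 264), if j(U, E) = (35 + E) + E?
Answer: 10726245542171959/18088748056668 ≈ 592.98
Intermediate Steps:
j(U, E) = 35 + 2*E
103944/(-96371/j(304, -313) + 196198/15340) + 43081/(-126*(-178) + 264) = 103944/(-96371/(35 + 2*(-313)) + 196198/15340) + 43081/(-126*(-178) + 264) = 103944/(-96371/(35 - 626) + 196198*(1/15340)) + 43081/(22428 + 264) = 103944/(-96371/(-591) + 98099/7670) + 43081/22692 = 103944/(-96371*(-1/591) + 98099/7670) + 43081*(1/22692) = 103944/(96371/591 + 98099/7670) + 43081/22692 = 103944/(797142079/4532970) + 43081/22692 = 103944*(4532970/797142079) + 43081/22692 = 471175033680/797142079 + 43081/22692 = 10726245542171959/18088748056668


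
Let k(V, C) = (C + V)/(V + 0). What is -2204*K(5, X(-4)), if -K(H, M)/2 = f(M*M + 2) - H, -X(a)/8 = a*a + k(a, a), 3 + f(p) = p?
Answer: 91377840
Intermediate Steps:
f(p) = -3 + p
k(V, C) = (C + V)/V
X(a) = -16 - 8*a² (X(a) = -8*(a*a + (a + a)/a) = -8*(a² + (2*a)/a) = -8*(a² + 2) = -8*(2 + a²) = -16 - 8*a²)
K(H, M) = 2 - 2*M² + 2*H (K(H, M) = -2*((-3 + (M*M + 2)) - H) = -2*((-3 + (M² + 2)) - H) = -2*((-3 + (2 + M²)) - H) = -2*((-1 + M²) - H) = -2*(-1 + M² - H) = 2 - 2*M² + 2*H)
-2204*K(5, X(-4)) = -2204*(2 - 2*(-16 - 8*(-4)²)² + 2*5) = -2204*(2 - 2*(-16 - 8*16)² + 10) = -2204*(2 - 2*(-16 - 128)² + 10) = -2204*(2 - 2*(-144)² + 10) = -2204*(2 - 2*20736 + 10) = -2204*(2 - 41472 + 10) = -2204*(-41460) = 91377840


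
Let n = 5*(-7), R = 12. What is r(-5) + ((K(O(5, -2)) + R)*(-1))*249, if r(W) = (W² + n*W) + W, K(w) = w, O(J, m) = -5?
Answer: -1548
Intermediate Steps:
n = -35
r(W) = W² - 34*W (r(W) = (W² - 35*W) + W = W² - 34*W)
r(-5) + ((K(O(5, -2)) + R)*(-1))*249 = -5*(-34 - 5) + ((-5 + 12)*(-1))*249 = -5*(-39) + (7*(-1))*249 = 195 - 7*249 = 195 - 1743 = -1548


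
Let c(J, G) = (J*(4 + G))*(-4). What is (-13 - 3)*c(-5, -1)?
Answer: -960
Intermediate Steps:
c(J, G) = -4*J*(4 + G)
(-13 - 3)*c(-5, -1) = (-13 - 3)*(-4*(-5)*(4 - 1)) = -(-64)*(-5)*3 = -16*60 = -960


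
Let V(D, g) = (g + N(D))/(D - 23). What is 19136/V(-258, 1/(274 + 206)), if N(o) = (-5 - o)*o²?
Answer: -2581063680/8083532161 ≈ -0.31930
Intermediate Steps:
N(o) = o²*(-5 - o)
V(D, g) = (g + D²*(-5 - D))/(-23 + D) (V(D, g) = (g + D²*(-5 - D))/(D - 23) = (g + D²*(-5 - D))/(-23 + D))
19136/V(-258, 1/(274 + 206)) = 19136/(((1/(274 + 206) - 1*(-258)²*(5 - 258))/(-23 - 258))) = 19136/(((1/480 - 1*66564*(-253))/(-281))) = 19136/((-(1/480 + 16840692)/281)) = 19136/((-1/281*8083532161/480)) = 19136/(-8083532161/134880) = 19136*(-134880/8083532161) = -2581063680/8083532161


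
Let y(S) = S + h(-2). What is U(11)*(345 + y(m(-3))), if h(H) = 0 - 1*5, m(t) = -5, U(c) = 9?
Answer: 3015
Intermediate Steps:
h(H) = -5 (h(H) = 0 - 5 = -5)
y(S) = -5 + S (y(S) = S - 5 = -5 + S)
U(11)*(345 + y(m(-3))) = 9*(345 + (-5 - 5)) = 9*(345 - 10) = 9*335 = 3015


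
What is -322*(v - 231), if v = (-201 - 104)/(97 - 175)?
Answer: 2851793/39 ≈ 73123.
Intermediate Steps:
v = 305/78 (v = -305/(-78) = -305*(-1/78) = 305/78 ≈ 3.9103)
-322*(v - 231) = -322*(305/78 - 231) = -322*(-17713/78) = 2851793/39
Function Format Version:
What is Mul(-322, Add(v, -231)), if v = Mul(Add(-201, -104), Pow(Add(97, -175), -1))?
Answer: Rational(2851793, 39) ≈ 73123.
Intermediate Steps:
v = Rational(305, 78) (v = Mul(-305, Pow(-78, -1)) = Mul(-305, Rational(-1, 78)) = Rational(305, 78) ≈ 3.9103)
Mul(-322, Add(v, -231)) = Mul(-322, Add(Rational(305, 78), -231)) = Mul(-322, Rational(-17713, 78)) = Rational(2851793, 39)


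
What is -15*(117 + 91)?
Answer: -3120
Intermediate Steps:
-15*(117 + 91) = -15*208 = -3120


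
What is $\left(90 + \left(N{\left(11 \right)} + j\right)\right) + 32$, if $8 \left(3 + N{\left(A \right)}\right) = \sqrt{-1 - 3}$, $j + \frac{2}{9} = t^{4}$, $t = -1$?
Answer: $\frac{1078}{9} + \frac{i}{4} \approx 119.78 + 0.25 i$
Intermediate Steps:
$j = \frac{7}{9}$ ($j = - \frac{2}{9} + \left(-1\right)^{4} = - \frac{2}{9} + 1 = \frac{7}{9} \approx 0.77778$)
$N{\left(A \right)} = -3 + \frac{i}{4}$ ($N{\left(A \right)} = -3 + \frac{\sqrt{-1 - 3}}{8} = -3 + \frac{\sqrt{-4}}{8} = -3 + \frac{2 i}{8} = -3 + \frac{i}{4}$)
$\left(90 + \left(N{\left(11 \right)} + j\right)\right) + 32 = \left(90 - \left(\frac{20}{9} - \frac{i}{4}\right)\right) + 32 = \left(\frac{790}{9} + \frac{i}{4}\right) + 32 = \frac{1078}{9} + \frac{i}{4}$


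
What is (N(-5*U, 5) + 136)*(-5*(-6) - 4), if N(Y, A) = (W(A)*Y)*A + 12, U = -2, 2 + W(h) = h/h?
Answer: 2548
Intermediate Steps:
W(h) = -1 (W(h) = -2 + h/h = -2 + 1 = -1)
N(Y, A) = 12 - A*Y (N(Y, A) = (-Y)*A + 12 = -A*Y + 12 = 12 - A*Y)
(N(-5*U, 5) + 136)*(-5*(-6) - 4) = ((12 - 1*5*(-5*(-2))) + 136)*(-5*(-6) - 4) = ((12 - 1*5*10) + 136)*(30 - 4) = ((12 - 50) + 136)*26 = (-38 + 136)*26 = 98*26 = 2548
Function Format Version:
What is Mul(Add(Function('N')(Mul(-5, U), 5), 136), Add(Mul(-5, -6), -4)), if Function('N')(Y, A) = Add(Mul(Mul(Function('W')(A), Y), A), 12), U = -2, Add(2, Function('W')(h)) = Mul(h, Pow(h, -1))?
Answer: 2548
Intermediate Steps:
Function('W')(h) = -1 (Function('W')(h) = Add(-2, Mul(h, Pow(h, -1))) = Add(-2, 1) = -1)
Function('N')(Y, A) = Add(12, Mul(-1, A, Y)) (Function('N')(Y, A) = Add(Mul(Mul(-1, Y), A), 12) = Add(Mul(-1, A, Y), 12) = Add(12, Mul(-1, A, Y)))
Mul(Add(Function('N')(Mul(-5, U), 5), 136), Add(Mul(-5, -6), -4)) = Mul(Add(Add(12, Mul(-1, 5, Mul(-5, -2))), 136), Add(Mul(-5, -6), -4)) = Mul(Add(Add(12, Mul(-1, 5, 10)), 136), Add(30, -4)) = Mul(Add(Add(12, -50), 136), 26) = Mul(Add(-38, 136), 26) = Mul(98, 26) = 2548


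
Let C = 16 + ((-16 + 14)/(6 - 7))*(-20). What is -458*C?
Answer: 10992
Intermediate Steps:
C = -24 (C = 16 - 2/(-1)*(-20) = 16 - 2*(-1)*(-20) = 16 + 2*(-20) = 16 - 40 = -24)
-458*C = -458*(-24) = 10992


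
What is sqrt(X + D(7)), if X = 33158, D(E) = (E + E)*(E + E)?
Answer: 3*sqrt(3706) ≈ 182.63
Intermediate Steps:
D(E) = 4*E**2 (D(E) = (2*E)*(2*E) = 4*E**2)
sqrt(X + D(7)) = sqrt(33158 + 4*7**2) = sqrt(33158 + 4*49) = sqrt(33158 + 196) = sqrt(33354) = 3*sqrt(3706)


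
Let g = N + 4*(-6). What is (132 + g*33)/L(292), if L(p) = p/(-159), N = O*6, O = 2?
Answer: 10494/73 ≈ 143.75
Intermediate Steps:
N = 12 (N = 2*6 = 12)
L(p) = -p/159 (L(p) = p*(-1/159) = -p/159)
g = -12 (g = 12 + 4*(-6) = 12 - 24 = -12)
(132 + g*33)/L(292) = (132 - 12*33)/((-1/159*292)) = (132 - 396)/(-292/159) = -264*(-159/292) = 10494/73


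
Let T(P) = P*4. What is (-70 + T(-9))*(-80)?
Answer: 8480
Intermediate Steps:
T(P) = 4*P
(-70 + T(-9))*(-80) = (-70 + 4*(-9))*(-80) = (-70 - 36)*(-80) = -106*(-80) = 8480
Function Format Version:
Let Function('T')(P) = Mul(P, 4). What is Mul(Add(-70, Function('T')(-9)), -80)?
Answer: 8480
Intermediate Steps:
Function('T')(P) = Mul(4, P)
Mul(Add(-70, Function('T')(-9)), -80) = Mul(Add(-70, Mul(4, -9)), -80) = Mul(Add(-70, -36), -80) = Mul(-106, -80) = 8480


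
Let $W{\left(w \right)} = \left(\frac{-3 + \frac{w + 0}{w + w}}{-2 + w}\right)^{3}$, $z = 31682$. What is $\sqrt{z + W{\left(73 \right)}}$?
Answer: $\frac{\sqrt{12881486021322}}{20164} \approx 177.99$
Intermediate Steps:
$W{\left(w \right)} = - \frac{125}{8 \left(-2 + w\right)^{3}}$ ($W{\left(w \right)} = \left(\frac{-3 + \frac{w}{2 w}}{-2 + w}\right)^{3} = \left(\frac{-3 + w \frac{1}{2 w}}{-2 + w}\right)^{3} = \left(\frac{-3 + \frac{1}{2}}{-2 + w}\right)^{3} = \left(- \frac{5}{2 \left(-2 + w\right)}\right)^{3} = - \frac{125}{8 \left(-2 + w\right)^{3}}$)
$\sqrt{z + W{\left(73 \right)}} = \sqrt{31682 - \frac{125}{8 \left(-2 + 73\right)^{3}}} = \sqrt{31682 - \frac{125}{8 \cdot 357911}} = \sqrt{31682 - \frac{125}{2863288}} = \sqrt{\frac{90714690291}{2863288}} = \frac{\sqrt{12881486021322}}{20164}$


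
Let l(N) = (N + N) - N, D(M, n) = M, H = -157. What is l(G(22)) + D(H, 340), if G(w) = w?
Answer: -135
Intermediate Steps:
l(N) = N (l(N) = 2*N - N = N)
l(G(22)) + D(H, 340) = 22 - 157 = -135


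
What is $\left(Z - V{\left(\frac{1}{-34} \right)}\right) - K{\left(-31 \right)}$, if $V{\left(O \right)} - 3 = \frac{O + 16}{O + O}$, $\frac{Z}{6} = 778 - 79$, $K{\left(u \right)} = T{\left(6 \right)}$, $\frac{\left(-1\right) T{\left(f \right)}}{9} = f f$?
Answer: $\frac{9573}{2} \approx 4786.5$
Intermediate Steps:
$T{\left(f \right)} = - 9 f^{2}$ ($T{\left(f \right)} = - 9 f f = - 9 f^{2}$)
$K{\left(u \right)} = -324$ ($K{\left(u \right)} = - 9 \cdot 6^{2} = \left(-9\right) 36 = -324$)
$Z = 4194$ ($Z = 6 \left(778 - 79\right) = 6 \cdot 699 = 4194$)
$V{\left(O \right)} = 3 + \frac{16 + O}{2 O}$ ($V{\left(O \right)} = 3 + \frac{O + 16}{O + O} = 3 + \frac{16 + O}{2 O}$)
$\left(Z - V{\left(\frac{1}{-34} \right)}\right) - K{\left(-31 \right)} = \left(4194 - \left(\frac{7}{2} + \frac{8}{\frac{1}{-34}}\right)\right) - -324 = \left(4194 - \left(\frac{7}{2} + \frac{8}{- \frac{1}{34}}\right)\right) + 324 = \left(4194 - \left(\frac{7}{2} + 8 \left(-34\right)\right)\right) + 324 = \left(4194 - \left(\frac{7}{2} - 272\right)\right) + 324 = \left(4194 - - \frac{537}{2}\right) + 324 = \left(4194 + \frac{537}{2}\right) + 324 = \frac{8925}{2} + 324 = \frac{9573}{2}$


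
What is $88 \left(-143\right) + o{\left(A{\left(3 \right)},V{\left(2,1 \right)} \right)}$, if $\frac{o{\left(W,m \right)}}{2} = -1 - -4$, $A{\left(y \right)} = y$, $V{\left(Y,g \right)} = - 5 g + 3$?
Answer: $-12578$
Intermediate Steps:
$V{\left(Y,g \right)} = 3 - 5 g$
$o{\left(W,m \right)} = 6$ ($o{\left(W,m \right)} = 2 \left(-1 - -4\right) = 2 \left(-1 + 4\right) = 2 \cdot 3 = 6$)
$88 \left(-143\right) + o{\left(A{\left(3 \right)},V{\left(2,1 \right)} \right)} = 88 \left(-143\right) + 6 = -12584 + 6 = -12578$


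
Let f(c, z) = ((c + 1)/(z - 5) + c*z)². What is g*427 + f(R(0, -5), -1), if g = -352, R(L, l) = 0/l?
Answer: -5410943/36 ≈ -1.5030e+5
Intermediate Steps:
R(L, l) = 0
f(c, z) = (c*z + (1 + c)/(-5 + z))² (f(c, z) = ((1 + c)/(-5 + z) + c*z)² = (c*z + (1 + c)/(-5 + z))²)
g*427 + f(R(0, -5), -1) = -352*427 + (1 + 0 + 0*(-1)² - 5*0*(-1))²/(-5 - 1)² = -150304 + (1 + 0 + 0*1 + 0)²/(-6)² = -150304 + (1 + 0 + 0 + 0)²/36 = -150304 + (1/36)*1² = -150304 + (1/36)*1 = -150304 + 1/36 = -5410943/36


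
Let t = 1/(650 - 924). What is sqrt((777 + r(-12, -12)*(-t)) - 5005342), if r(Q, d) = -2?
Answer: I*sqrt(93930680622)/137 ≈ 2237.1*I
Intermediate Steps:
t = -1/274 (t = 1/(-274) = -1/274 ≈ -0.0036496)
sqrt((777 + r(-12, -12)*(-t)) - 5005342) = sqrt((777 - (-2)*(-1)/274) - 5005342) = sqrt((777 - 2*1/274) - 5005342) = sqrt((777 - 1/137) - 5005342) = sqrt(106448/137 - 5005342) = sqrt(-685625406/137) = I*sqrt(93930680622)/137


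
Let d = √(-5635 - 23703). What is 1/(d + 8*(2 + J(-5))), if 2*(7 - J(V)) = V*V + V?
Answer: -4/14701 - I*√29338/29402 ≈ -0.00027209 - 0.0058256*I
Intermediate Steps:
J(V) = 7 - V/2 - V²/2 (J(V) = 7 - (V*V + V)/2 = 7 - (V² + V)/2 = 7 - (V + V²)/2 = 7 + (-V/2 - V²/2) = 7 - V/2 - V²/2)
d = I*√29338 (d = √(-29338) = I*√29338 ≈ 171.28*I)
1/(d + 8*(2 + J(-5))) = 1/(I*√29338 + 8*(2 + (7 - ½*(-5) - ½*(-5)²))) = 1/(I*√29338 + 8*(2 + (7 + 5/2 - ½*25))) = 1/(I*√29338 + 8*(2 + (7 + 5/2 - 25/2))) = 1/(I*√29338 + 8*(2 - 3)) = 1/(I*√29338 + 8*(-1)) = 1/(I*√29338 - 8) = 1/(-8 + I*√29338)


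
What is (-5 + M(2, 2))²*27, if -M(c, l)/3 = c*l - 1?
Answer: 5292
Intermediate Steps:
M(c, l) = 3 - 3*c*l (M(c, l) = -3*(c*l - 1) = -3*(-1 + c*l) = 3 - 3*c*l)
(-5 + M(2, 2))²*27 = (-5 + (3 - 3*2*2))²*27 = (-5 + (3 - 12))²*27 = (-5 - 9)²*27 = (-14)²*27 = 196*27 = 5292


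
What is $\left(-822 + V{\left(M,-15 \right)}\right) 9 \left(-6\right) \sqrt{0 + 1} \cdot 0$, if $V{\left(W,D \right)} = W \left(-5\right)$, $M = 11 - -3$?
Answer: $0$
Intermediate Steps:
$M = 14$ ($M = 11 + 3 = 14$)
$V{\left(W,D \right)} = - 5 W$
$\left(-822 + V{\left(M,-15 \right)}\right) 9 \left(-6\right) \sqrt{0 + 1} \cdot 0 = \left(-822 - 70\right) 9 \left(-6\right) \sqrt{0 + 1} \cdot 0 = \left(-822 - 70\right) \left(- 54 \sqrt{1} \cdot 0\right) = - 892 \left(- 54 \cdot 1 \cdot 0\right) = - 892 \left(\left(-54\right) 0\right) = \left(-892\right) 0 = 0$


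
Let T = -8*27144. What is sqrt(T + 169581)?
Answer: I*sqrt(47571) ≈ 218.11*I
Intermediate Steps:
T = -217152
sqrt(T + 169581) = sqrt(-217152 + 169581) = sqrt(-47571) = I*sqrt(47571)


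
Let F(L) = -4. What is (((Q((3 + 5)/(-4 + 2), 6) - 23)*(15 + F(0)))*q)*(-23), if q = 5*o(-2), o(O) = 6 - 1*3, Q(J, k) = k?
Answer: 64515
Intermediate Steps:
o(O) = 3 (o(O) = 6 - 3 = 3)
q = 15 (q = 5*3 = 15)
(((Q((3 + 5)/(-4 + 2), 6) - 23)*(15 + F(0)))*q)*(-23) = (((6 - 23)*(15 - 4))*15)*(-23) = (-17*11*15)*(-23) = -187*15*(-23) = -2805*(-23) = 64515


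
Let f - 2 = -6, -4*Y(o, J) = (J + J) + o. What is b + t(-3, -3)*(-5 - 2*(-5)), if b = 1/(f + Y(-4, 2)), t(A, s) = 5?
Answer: 99/4 ≈ 24.750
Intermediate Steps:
Y(o, J) = -J/2 - o/4 (Y(o, J) = -((J + J) + o)/4 = -(2*J + o)/4 = -(o + 2*J)/4 = -J/2 - o/4)
f = -4 (f = 2 - 6 = -4)
b = -1/4 (b = 1/(-4 + (-1/2*2 - 1/4*(-4))) = 1/(-4 + (-1 + 1)) = 1/(-4 + 0) = 1/(-4) = -1/4 ≈ -0.25000)
b + t(-3, -3)*(-5 - 2*(-5)) = -1/4 + 5*(-5 - 2*(-5)) = -1/4 + 5*(-5 + 10) = -1/4 + 5*5 = -1/4 + 25 = 99/4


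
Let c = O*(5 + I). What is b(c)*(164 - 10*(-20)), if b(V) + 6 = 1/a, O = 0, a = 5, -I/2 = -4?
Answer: -10556/5 ≈ -2111.2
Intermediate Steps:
I = 8 (I = -2*(-4) = 8)
c = 0 (c = 0*(5 + 8) = 0*13 = 0)
b(V) = -29/5 (b(V) = -6 + 1/5 = -29/5)
b(c)*(164 - 10*(-20)) = -29*(164 - 10*(-20))/5 = -29*(164 + 200)/5 = -29/5*364 = -10556/5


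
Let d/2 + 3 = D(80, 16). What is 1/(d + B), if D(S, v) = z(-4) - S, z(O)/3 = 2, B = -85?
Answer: -1/239 ≈ -0.0041841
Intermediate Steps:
z(O) = 6 (z(O) = 3*2 = 6)
D(S, v) = 6 - S
d = -154 (d = -6 + 2*(6 - 1*80) = -6 + 2*(6 - 80) = -6 + 2*(-74) = -6 - 148 = -154)
1/(d + B) = 1/(-154 - 85) = 1/(-239) = -1/239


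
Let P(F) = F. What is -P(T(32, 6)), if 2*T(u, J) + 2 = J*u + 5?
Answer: -195/2 ≈ -97.500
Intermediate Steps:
T(u, J) = 3/2 + J*u/2 (T(u, J) = -1 + (J*u + 5)/2 = -1 + (5 + J*u)/2 = -1 + (5/2 + J*u/2) = 3/2 + J*u/2)
-P(T(32, 6)) = -(3/2 + (½)*6*32) = -(3/2 + 96) = -1*195/2 = -195/2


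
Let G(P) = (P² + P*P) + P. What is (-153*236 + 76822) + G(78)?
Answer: 52960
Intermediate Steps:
G(P) = P + 2*P² (G(P) = (P² + P²) + P = 2*P² + P = P + 2*P²)
(-153*236 + 76822) + G(78) = (-153*236 + 76822) + 78*(1 + 2*78) = (-36108 + 76822) + 78*(1 + 156) = 40714 + 78*157 = 40714 + 12246 = 52960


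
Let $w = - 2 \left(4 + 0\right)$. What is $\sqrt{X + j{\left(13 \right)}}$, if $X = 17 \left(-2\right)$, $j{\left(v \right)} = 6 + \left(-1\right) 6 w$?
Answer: $2 \sqrt{5} \approx 4.4721$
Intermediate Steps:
$w = -8$ ($w = \left(-2\right) 4 = -8$)
$j{\left(v \right)} = 54$ ($j{\left(v \right)} = 6 + \left(-1\right) 6 \left(-8\right) = 6 - -48 = 6 + 48 = 54$)
$X = -34$
$\sqrt{X + j{\left(13 \right)}} = \sqrt{-34 + 54} = \sqrt{20} = 2 \sqrt{5}$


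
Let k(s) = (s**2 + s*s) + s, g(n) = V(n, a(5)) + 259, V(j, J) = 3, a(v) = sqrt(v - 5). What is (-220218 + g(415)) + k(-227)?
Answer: -117125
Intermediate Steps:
a(v) = sqrt(-5 + v)
g(n) = 262 (g(n) = 3 + 259 = 262)
k(s) = s + 2*s**2 (k(s) = (s**2 + s**2) + s = 2*s**2 + s = s + 2*s**2)
(-220218 + g(415)) + k(-227) = (-220218 + 262) - 227*(1 + 2*(-227)) = -219956 - 227*(1 - 454) = -219956 - 227*(-453) = -219956 + 102831 = -117125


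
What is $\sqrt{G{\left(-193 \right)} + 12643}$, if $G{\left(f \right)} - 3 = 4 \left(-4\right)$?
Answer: $\sqrt{12630} \approx 112.38$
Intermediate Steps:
$G{\left(f \right)} = -13$ ($G{\left(f \right)} = 3 + 4 \left(-4\right) = 3 - 16 = -13$)
$\sqrt{G{\left(-193 \right)} + 12643} = \sqrt{-13 + 12643} = \sqrt{12630}$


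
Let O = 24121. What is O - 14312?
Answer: 9809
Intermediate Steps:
O - 14312 = 24121 - 14312 = 9809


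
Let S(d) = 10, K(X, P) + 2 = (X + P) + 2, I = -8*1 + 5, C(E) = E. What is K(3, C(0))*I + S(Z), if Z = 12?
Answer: 1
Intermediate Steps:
I = -3 (I = -8 + 5 = -3)
K(X, P) = P + X (K(X, P) = -2 + ((X + P) + 2) = -2 + ((P + X) + 2) = -2 + (2 + P + X) = P + X)
K(3, C(0))*I + S(Z) = (0 + 3)*(-3) + 10 = 3*(-3) + 10 = -9 + 10 = 1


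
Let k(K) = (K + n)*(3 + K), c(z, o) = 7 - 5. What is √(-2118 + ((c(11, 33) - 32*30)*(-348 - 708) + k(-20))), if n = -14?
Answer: 22*√2087 ≈ 1005.0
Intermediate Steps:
c(z, o) = 2
k(K) = (-14 + K)*(3 + K) (k(K) = (K - 14)*(3 + K) = (-14 + K)*(3 + K))
√(-2118 + ((c(11, 33) - 32*30)*(-348 - 708) + k(-20))) = √(-2118 + ((2 - 32*30)*(-348 - 708) + (-42 + (-20)² - 11*(-20)))) = √(-2118 + ((2 - 960)*(-1056) + (-42 + 400 + 220))) = √(-2118 + (-958*(-1056) + 578)) = √(-2118 + (1011648 + 578)) = √(-2118 + 1012226) = √1010108 = 22*√2087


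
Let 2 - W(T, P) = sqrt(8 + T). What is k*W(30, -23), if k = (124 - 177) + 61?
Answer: 16 - 8*sqrt(38) ≈ -33.315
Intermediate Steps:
W(T, P) = 2 - sqrt(8 + T)
k = 8 (k = -53 + 61 = 8)
k*W(30, -23) = 8*(2 - sqrt(8 + 30)) = 8*(2 - sqrt(38)) = 16 - 8*sqrt(38)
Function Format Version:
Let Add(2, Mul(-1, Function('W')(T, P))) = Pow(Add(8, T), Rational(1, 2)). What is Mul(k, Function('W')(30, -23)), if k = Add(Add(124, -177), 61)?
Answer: Add(16, Mul(-8, Pow(38, Rational(1, 2)))) ≈ -33.315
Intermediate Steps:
Function('W')(T, P) = Add(2, Mul(-1, Pow(Add(8, T), Rational(1, 2))))
k = 8 (k = Add(-53, 61) = 8)
Mul(k, Function('W')(30, -23)) = Mul(8, Add(2, Mul(-1, Pow(Add(8, 30), Rational(1, 2))))) = Mul(8, Add(2, Mul(-1, Pow(38, Rational(1, 2))))) = Add(16, Mul(-8, Pow(38, Rational(1, 2))))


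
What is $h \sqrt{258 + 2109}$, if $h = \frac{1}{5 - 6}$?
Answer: $- 3 \sqrt{263} \approx -48.652$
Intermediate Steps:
$h = -1$ ($h = \frac{1}{-1} = -1$)
$h \sqrt{258 + 2109} = - \sqrt{258 + 2109} = - \sqrt{2367} = - 3 \sqrt{263}$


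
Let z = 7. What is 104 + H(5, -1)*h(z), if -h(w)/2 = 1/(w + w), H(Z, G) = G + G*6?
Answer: 105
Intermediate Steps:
H(Z, G) = 7*G (H(Z, G) = G + 6*G = 7*G)
h(w) = -1/w (h(w) = -2/(w + w) = -2*1/(2*w) = -1/w)
104 + H(5, -1)*h(z) = 104 + (7*(-1))*(-1/7) = 104 - (-7)/7 = 104 - 7*(-⅐) = 104 + 1 = 105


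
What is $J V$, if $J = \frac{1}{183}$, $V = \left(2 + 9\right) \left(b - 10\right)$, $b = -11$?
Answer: $- \frac{77}{61} \approx -1.2623$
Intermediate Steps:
$V = -231$ ($V = \left(2 + 9\right) \left(-11 - 10\right) = 11 \left(-21\right) = -231$)
$J = \frac{1}{183} \approx 0.0054645$
$J V = \frac{1}{183} \left(-231\right) = - \frac{77}{61}$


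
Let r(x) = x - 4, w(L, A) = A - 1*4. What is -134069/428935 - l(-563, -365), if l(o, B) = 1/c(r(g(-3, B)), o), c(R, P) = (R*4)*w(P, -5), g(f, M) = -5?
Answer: -3374407/10690380 ≈ -0.31565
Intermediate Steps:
w(L, A) = -4 + A (w(L, A) = A - 4 = -4 + A)
r(x) = -4 + x
c(R, P) = -36*R (c(R, P) = (R*4)*(-4 - 5) = (4*R)*(-9) = -36*R)
l(o, B) = 1/324 (l(o, B) = 1/(-36*(-4 - 5)) = 1/(-36*(-9)) = 1/324)
-134069/428935 - l(-563, -365) = -134069/428935 - 1*1/324 = -134069*1/428935 - 1/324 = -10313/32995 - 1/324 = -3374407/10690380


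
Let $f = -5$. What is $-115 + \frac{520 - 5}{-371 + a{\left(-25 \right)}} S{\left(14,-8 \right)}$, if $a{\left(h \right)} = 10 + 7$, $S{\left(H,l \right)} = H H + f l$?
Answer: $- \frac{1375}{3} \approx -458.33$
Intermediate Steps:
$S{\left(H,l \right)} = H^{2} - 5 l$ ($S{\left(H,l \right)} = H H - 5 l = H^{2} - 5 l$)
$a{\left(h \right)} = 17$
$-115 + \frac{520 - 5}{-371 + a{\left(-25 \right)}} S{\left(14,-8 \right)} = -115 + \frac{520 - 5}{-371 + 17} \left(14^{2} - -40\right) = -115 + \frac{515}{-354} \left(196 + 40\right) = -115 + 515 \left(- \frac{1}{354}\right) 236 = -115 - \frac{1030}{3} = - \frac{1375}{3}$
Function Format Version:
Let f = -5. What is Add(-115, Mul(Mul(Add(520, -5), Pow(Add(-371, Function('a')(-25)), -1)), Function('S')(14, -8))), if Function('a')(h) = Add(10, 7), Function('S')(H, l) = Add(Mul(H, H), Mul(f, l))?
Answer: Rational(-1375, 3) ≈ -458.33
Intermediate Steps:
Function('S')(H, l) = Add(Pow(H, 2), Mul(-5, l)) (Function('S')(H, l) = Add(Mul(H, H), Mul(-5, l)) = Add(Pow(H, 2), Mul(-5, l)))
Function('a')(h) = 17
Add(-115, Mul(Mul(Add(520, -5), Pow(Add(-371, Function('a')(-25)), -1)), Function('S')(14, -8))) = Add(-115, Mul(Mul(Add(520, -5), Pow(Add(-371, 17), -1)), Add(Pow(14, 2), Mul(-5, -8)))) = Add(-115, Mul(Mul(515, Pow(-354, -1)), Add(196, 40))) = Add(-115, Mul(Mul(515, Rational(-1, 354)), 236)) = Add(-115, Mul(Rational(-515, 354), 236)) = Add(-115, Rational(-1030, 3)) = Rational(-1375, 3)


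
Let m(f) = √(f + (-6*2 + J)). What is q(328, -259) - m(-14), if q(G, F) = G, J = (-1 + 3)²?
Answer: 328 - I*√22 ≈ 328.0 - 4.6904*I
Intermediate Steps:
J = 4 (J = 2² = 4)
m(f) = √(-8 + f) (m(f) = √(f + (-6*2 + 4)) = √(f + (-12 + 4)) = √(f - 8) = √(-8 + f))
q(328, -259) - m(-14) = 328 - √(-8 - 14) = 328 - √(-22) = 328 - I*√22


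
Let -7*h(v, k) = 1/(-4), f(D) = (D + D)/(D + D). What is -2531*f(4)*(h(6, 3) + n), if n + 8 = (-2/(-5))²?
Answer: 13826853/700 ≈ 19753.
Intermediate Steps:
f(D) = 1 (f(D) = (2*D)/((2*D)) = (2*D)*(1/(2*D)) = 1)
n = -196/25 (n = -8 + (-2/(-5))² = -8 + (-2*(-⅕))² = -8 + (⅖)² = -8 + 4/25 = -196/25 ≈ -7.8400)
h(v, k) = 1/28 (h(v, k) = -⅐/(-4) = -⅐*(-¼) = 1/28)
-2531*f(4)*(h(6, 3) + n) = -2531*(1/28 - 196/25) = -2531*(-5463)/700 = -2531*(-5463/700) = 13826853/700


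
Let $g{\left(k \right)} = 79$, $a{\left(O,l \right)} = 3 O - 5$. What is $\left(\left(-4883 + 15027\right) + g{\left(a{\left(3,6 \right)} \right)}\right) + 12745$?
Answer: $22968$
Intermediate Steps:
$a{\left(O,l \right)} = -5 + 3 O$
$\left(\left(-4883 + 15027\right) + g{\left(a{\left(3,6 \right)} \right)}\right) + 12745 = \left(\left(-4883 + 15027\right) + 79\right) + 12745 = \left(10144 + 79\right) + 12745 = 10223 + 12745 = 22968$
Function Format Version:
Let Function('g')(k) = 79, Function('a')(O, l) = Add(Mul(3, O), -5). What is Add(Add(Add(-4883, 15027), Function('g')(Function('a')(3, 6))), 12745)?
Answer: 22968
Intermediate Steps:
Function('a')(O, l) = Add(-5, Mul(3, O))
Add(Add(Add(-4883, 15027), Function('g')(Function('a')(3, 6))), 12745) = Add(Add(Add(-4883, 15027), 79), 12745) = Add(Add(10144, 79), 12745) = Add(10223, 12745) = 22968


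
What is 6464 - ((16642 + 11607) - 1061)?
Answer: -20724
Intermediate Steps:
6464 - ((16642 + 11607) - 1061) = 6464 - (28249 - 1061) = 6464 - 1*27188 = 6464 - 27188 = -20724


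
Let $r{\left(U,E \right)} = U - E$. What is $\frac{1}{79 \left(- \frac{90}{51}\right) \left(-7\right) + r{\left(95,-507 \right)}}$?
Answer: $\frac{17}{26824} \approx 0.00063376$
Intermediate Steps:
$\frac{1}{79 \left(- \frac{90}{51}\right) \left(-7\right) + r{\left(95,-507 \right)}} = \frac{1}{79 \left(- \frac{90}{51}\right) \left(-7\right) + \left(95 - -507\right)} = \frac{1}{79 \left(\left(-90\right) \frac{1}{51}\right) \left(-7\right) + \left(95 + 507\right)} = \frac{1}{79 \left(- \frac{30}{17}\right) \left(-7\right) + 602} = \frac{1}{\left(- \frac{2370}{17}\right) \left(-7\right) + 602} = \frac{1}{\frac{16590}{17} + 602} = \frac{1}{\frac{26824}{17}} = \frac{17}{26824}$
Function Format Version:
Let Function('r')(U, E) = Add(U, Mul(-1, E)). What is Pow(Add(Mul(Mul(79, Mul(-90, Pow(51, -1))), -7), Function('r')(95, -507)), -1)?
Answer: Rational(17, 26824) ≈ 0.00063376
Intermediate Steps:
Pow(Add(Mul(Mul(79, Mul(-90, Pow(51, -1))), -7), Function('r')(95, -507)), -1) = Pow(Add(Mul(Mul(79, Mul(-90, Pow(51, -1))), -7), Add(95, Mul(-1, -507))), -1) = Pow(Add(Mul(Mul(79, Mul(-90, Rational(1, 51))), -7), Add(95, 507)), -1) = Pow(Add(Mul(Mul(79, Rational(-30, 17)), -7), 602), -1) = Pow(Add(Mul(Rational(-2370, 17), -7), 602), -1) = Pow(Add(Rational(16590, 17), 602), -1) = Pow(Rational(26824, 17), -1) = Rational(17, 26824)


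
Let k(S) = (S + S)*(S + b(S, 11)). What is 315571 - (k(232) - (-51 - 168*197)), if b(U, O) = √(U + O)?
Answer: 174776 - 4176*√3 ≈ 1.6754e+5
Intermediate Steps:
b(U, O) = √(O + U)
k(S) = 2*S*(S + √(11 + S)) (k(S) = (S + S)*(S + √(11 + S)) = (2*S)*(S + √(11 + S)) = 2*S*(S + √(11 + S)))
315571 - (k(232) - (-51 - 168*197)) = 315571 - (2*232*(232 + √(11 + 232)) - (-51 - 168*197)) = 315571 - (2*232*(232 + √243) - (-51 - 33096)) = 315571 - (2*232*(232 + 9*√3) - 1*(-33147)) = 315571 - ((107648 + 4176*√3) + 33147) = 315571 - (140795 + 4176*√3) = 315571 + (-140795 - 4176*√3) = 174776 - 4176*√3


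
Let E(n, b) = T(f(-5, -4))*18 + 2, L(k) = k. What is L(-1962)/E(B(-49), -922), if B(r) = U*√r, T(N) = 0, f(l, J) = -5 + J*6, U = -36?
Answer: -981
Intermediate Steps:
f(l, J) = -5 + 6*J
B(r) = -36*√r
E(n, b) = 2 (E(n, b) = 0*18 + 2 = 0 + 2 = 2)
L(-1962)/E(B(-49), -922) = -1962/2 = -1962*½ = -981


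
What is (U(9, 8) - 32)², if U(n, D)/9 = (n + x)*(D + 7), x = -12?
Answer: 190969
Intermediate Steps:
U(n, D) = 9*(-12 + n)*(7 + D) (U(n, D) = 9*((n - 12)*(D + 7)) = 9*((-12 + n)*(7 + D)) = 9*(-12 + n)*(7 + D))
(U(9, 8) - 32)² = ((-756 - 108*8 + 63*9 + 9*8*9) - 32)² = ((-756 - 864 + 567 + 648) - 32)² = (-405 - 32)² = (-437)² = 190969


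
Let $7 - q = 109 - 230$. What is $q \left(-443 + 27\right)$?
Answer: $-53248$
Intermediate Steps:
$q = 128$ ($q = 7 - \left(109 - 230\right) = 7 - -121 = 7 + 121 = 128$)
$q \left(-443 + 27\right) = 128 \left(-443 + 27\right) = 128 \left(-416\right) = -53248$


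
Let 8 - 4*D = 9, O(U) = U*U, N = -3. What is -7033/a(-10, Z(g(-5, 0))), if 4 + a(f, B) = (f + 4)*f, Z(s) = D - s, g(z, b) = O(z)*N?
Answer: -7033/56 ≈ -125.59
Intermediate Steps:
O(U) = U**2
D = -1/4 (D = 2 - 1/4*9 = 2 - 9/4 = -1/4 ≈ -0.25000)
g(z, b) = -3*z**2 (g(z, b) = z**2*(-3) = -3*z**2)
Z(s) = -1/4 - s
a(f, B) = -4 + f*(4 + f) (a(f, B) = -4 + (f + 4)*f = -4 + (4 + f)*f = -4 + f*(4 + f))
-7033/a(-10, Z(g(-5, 0))) = -7033/(-4 + (-10)**2 + 4*(-10)) = -7033/(-4 + 100 - 40) = -7033/56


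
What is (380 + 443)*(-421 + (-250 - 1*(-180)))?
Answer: -404093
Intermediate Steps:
(380 + 443)*(-421 + (-250 - 1*(-180))) = 823*(-421 + (-250 + 180)) = 823*(-421 - 70) = 823*(-491) = -404093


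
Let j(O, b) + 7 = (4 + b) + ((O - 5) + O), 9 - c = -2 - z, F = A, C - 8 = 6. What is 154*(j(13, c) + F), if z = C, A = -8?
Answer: 5390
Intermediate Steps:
C = 14 (C = 8 + 6 = 14)
F = -8
z = 14
c = 25 (c = 9 - (-2 - 1*14) = 9 - (-2 - 14) = 9 - 1*(-16) = 9 + 16 = 25)
j(O, b) = -8 + b + 2*O (j(O, b) = -7 + ((4 + b) + ((O - 5) + O)) = -7 + ((4 + b) + ((-5 + O) + O)) = -7 + ((4 + b) + (-5 + 2*O)) = -7 + (-1 + b + 2*O) = -8 + b + 2*O)
154*(j(13, c) + F) = 154*((-8 + 25 + 2*13) - 8) = 154*((-8 + 25 + 26) - 8) = 154*(43 - 8) = 154*35 = 5390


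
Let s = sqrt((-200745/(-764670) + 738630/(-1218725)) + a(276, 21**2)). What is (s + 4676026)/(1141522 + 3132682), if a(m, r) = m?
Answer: 2338013/2137102 + 7*sqrt(614391782259030)/44667526159960 ≈ 1.0940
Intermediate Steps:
s = 7*sqrt(614391782259030)/10450490 (s = sqrt((-200745/(-764670) + 738630/(-1218725)) + 276) = sqrt((-200745*(-1/764670) + 738630*(-1/1218725)) + 276) = sqrt((13383/50978 - 5094/8405) + 276) = sqrt(-147197817/428470090 + 276) = sqrt(118110547023/428470090) = 7*sqrt(614391782259030)/10450490 ≈ 16.603)
(s + 4676026)/(1141522 + 3132682) = (7*sqrt(614391782259030)/10450490 + 4676026)/(1141522 + 3132682) = (4676026 + 7*sqrt(614391782259030)/10450490)/4274204 = (4676026 + 7*sqrt(614391782259030)/10450490)*(1/4274204) = 2338013/2137102 + 7*sqrt(614391782259030)/44667526159960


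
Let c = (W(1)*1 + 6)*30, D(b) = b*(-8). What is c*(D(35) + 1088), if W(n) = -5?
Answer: 24240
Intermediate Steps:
D(b) = -8*b
c = 30 (c = (-5*1 + 6)*30 = (-5 + 6)*30 = 1*30 = 30)
c*(D(35) + 1088) = 30*(-8*35 + 1088) = 30*(-280 + 1088) = 30*808 = 24240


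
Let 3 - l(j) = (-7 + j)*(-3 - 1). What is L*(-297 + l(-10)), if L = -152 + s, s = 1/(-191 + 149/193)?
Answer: 1010110501/18357 ≈ 55026.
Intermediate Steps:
l(j) = -25 + 4*j (l(j) = 3 - (-7 + j)*(-3 - 1) = 3 - (-7 + j)*(-4) = 3 - (28 - 4*j) = 3 + (-28 + 4*j) = -25 + 4*j)
s = -193/36714 (s = 1/(-191 + 149*(1/193)) = 1/(-191 + 149/193) = 1/(-36714/193) = -193/36714 ≈ -0.0052568)
L = -5580721/36714 (L = -152 - 193/36714 = -5580721/36714 ≈ -152.01)
L*(-297 + l(-10)) = -5580721*(-297 + (-25 + 4*(-10)))/36714 = -5580721*(-297 + (-25 - 40))/36714 = -5580721*(-297 - 65)/36714 = -5580721/36714*(-362) = 1010110501/18357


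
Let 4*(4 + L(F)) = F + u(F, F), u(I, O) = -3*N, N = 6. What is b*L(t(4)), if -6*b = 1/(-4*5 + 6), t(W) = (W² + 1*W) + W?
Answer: -5/168 ≈ -0.029762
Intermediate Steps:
t(W) = W² + 2*W (t(W) = (W² + W) + W = (W + W²) + W = W² + 2*W)
u(I, O) = -18 (u(I, O) = -3*6 = -18)
L(F) = -17/2 + F/4 (L(F) = -4 + (F - 18)/4 = -4 + (-18 + F)/4 = -4 + (-9/2 + F/4) = -17/2 + F/4)
b = 1/84 (b = -1/(6*(-4*5 + 6)) = -1/(6*(-20 + 6)) = -⅙/(-14) = -⅙*(-1/14) = 1/84 ≈ 0.011905)
b*L(t(4)) = (-17/2 + (4*(2 + 4))/4)/84 = (-17/2 + (4*6)/4)/84 = (-17/2 + (¼)*24)/84 = (-17/2 + 6)/84 = (1/84)*(-5/2) = -5/168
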